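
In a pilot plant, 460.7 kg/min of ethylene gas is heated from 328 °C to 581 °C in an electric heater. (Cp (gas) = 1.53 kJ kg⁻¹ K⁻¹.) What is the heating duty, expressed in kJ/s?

Q = 2970 kJ/s

Q = ṁ·Cp·ΔT = 460.7 × 1.53 × (581 − 328) = 178330 kJ/min
Converting: 178330 / 60 s = 2972.2 kW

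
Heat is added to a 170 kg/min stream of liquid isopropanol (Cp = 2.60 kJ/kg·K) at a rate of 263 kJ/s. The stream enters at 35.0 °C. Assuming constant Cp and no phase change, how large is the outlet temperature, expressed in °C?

T_out = 70.7 °C

Q = 263 kJ/s = 15780 kJ/min
ΔT = Q/(ṁ·Cp) = 15780/(170×2.60) = 35.701 K
T_out = 35.0 + 35.701 = 70.701 °C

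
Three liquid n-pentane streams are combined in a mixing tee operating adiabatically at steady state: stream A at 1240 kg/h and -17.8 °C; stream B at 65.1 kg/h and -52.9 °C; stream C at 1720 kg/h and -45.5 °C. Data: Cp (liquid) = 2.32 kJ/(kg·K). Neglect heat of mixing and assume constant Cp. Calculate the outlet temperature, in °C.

Adiabatic, steady state ⇒ Σ ṁᵢCp,ᵢ(T_out − Tᵢ) = 0
Σ ṁᵢCp,ᵢTᵢ = 1240×2.32×-17.8 + 65.1×2.32×-52.9 + 1720×2.32×-45.5 = -240760
Σ ṁᵢCp,ᵢ = 1240×2.32 + 65.1×2.32 + 1720×2.32 = 7018.2
T_out = -240760 / 7018.2 = -34.305 °C

T_out = -34.3 °C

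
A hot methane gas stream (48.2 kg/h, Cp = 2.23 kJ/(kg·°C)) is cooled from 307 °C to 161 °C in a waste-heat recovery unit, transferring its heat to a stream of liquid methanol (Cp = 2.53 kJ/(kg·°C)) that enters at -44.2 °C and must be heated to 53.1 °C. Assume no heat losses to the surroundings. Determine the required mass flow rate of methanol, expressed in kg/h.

Heat released by hot stream: Q = 48.2 × 2.23 × (307 − 161) = 15693 kJ/h
Energy balance on cold side (adiabatic exchanger): Q = ṁ_c·Cp_c·(T_c,out − T_c,in)
ṁ_c = 15693 / [2.53 × (53.1 − -44.2)] = 63.749 kg/h

ṁ_c = 63.7 kg/h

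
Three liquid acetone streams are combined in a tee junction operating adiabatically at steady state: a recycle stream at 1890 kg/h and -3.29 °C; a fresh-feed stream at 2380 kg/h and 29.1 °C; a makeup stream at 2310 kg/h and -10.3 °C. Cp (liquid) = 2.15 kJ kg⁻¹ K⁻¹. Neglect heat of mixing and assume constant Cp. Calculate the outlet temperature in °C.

Adiabatic, steady state ⇒ Σ ṁᵢCp,ᵢ(T_out − Tᵢ) = 0
T_out = Σ ṁᵢCp,ᵢTᵢ / Σ ṁᵢCp,ᵢ
      = 84381 / 14147 = 5.9646 °C

T_out = 5.96 °C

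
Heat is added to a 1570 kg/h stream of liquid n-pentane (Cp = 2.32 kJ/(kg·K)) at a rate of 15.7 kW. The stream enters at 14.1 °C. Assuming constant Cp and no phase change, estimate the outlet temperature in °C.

T_out = 29.6 °C

Q = 15.7 kW = 56520 kJ/h
ΔT = Q/(ṁ·Cp) = 56520/(1570×2.32) = 15.517 K
T_out = 14.1 + 15.517 = 29.617 °C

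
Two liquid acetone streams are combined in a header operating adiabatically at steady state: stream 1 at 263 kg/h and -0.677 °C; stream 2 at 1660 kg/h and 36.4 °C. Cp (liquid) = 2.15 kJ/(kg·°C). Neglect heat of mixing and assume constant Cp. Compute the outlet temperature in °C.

No heat crosses the boundary, so H_out = H_in.
Σ ṁᵢCp,ᵢTᵢ = 263×2.15×-0.677 + 1660×2.15×36.4 = 129530
Σ ṁᵢCp,ᵢ = 263×2.15 + 1660×2.15 = 4134.4
T_out = 129530 / 4134.4 = 31.329 °C

T_out = 31.3 °C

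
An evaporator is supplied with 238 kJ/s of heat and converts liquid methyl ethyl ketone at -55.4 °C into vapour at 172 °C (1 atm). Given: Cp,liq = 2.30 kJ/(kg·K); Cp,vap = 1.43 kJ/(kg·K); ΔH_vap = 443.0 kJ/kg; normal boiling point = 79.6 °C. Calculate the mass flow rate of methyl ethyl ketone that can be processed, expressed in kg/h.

Δh = 2.30×(79.6−-55.4) + 443.0 + 1.43×(172−79.6) = 885.63 kJ/kg
Q = 238 kJ/s = 238 kJ/s = 856800 kJ/h
ṁ = Q/Δh = 856800 / 885.63 = 967.44 kg/h

ṁ = 967 kg/h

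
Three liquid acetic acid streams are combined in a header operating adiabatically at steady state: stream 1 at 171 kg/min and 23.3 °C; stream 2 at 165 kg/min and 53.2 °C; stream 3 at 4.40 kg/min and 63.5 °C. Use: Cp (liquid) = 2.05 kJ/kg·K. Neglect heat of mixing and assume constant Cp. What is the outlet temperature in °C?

Adiabatic, steady state ⇒ Σ ṁᵢCp,ᵢ(T_out − Tᵢ) = 0
Σ ṁᵢCp,ᵢTᵢ = 171×2.05×23.3 + 165×2.05×53.2 + 4.40×2.05×63.5 = 26735
Σ ṁᵢCp,ᵢ = 171×2.05 + 165×2.05 + 4.40×2.05 = 697.82
T_out = 26735 / 697.82 = 38.313 °C

T_out = 38.3 °C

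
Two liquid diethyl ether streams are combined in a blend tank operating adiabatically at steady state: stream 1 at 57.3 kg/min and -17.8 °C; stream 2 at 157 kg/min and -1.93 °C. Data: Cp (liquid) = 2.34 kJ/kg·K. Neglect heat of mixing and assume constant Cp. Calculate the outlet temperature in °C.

Adiabatic, steady state ⇒ Σ ṁᵢCp,ᵢ(T_out − Tᵢ) = 0
T_out = Σ ṁᵢCp,ᵢTᵢ / Σ ṁᵢCp,ᵢ
      = -3095.7 / 501.46 = -6.1734 °C

T_out = -6.17 °C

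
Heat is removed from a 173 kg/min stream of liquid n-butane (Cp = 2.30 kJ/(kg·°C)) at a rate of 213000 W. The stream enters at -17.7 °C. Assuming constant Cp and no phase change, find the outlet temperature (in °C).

Q = 213000 W = 12780 kJ/min
ΔT = Q/(ṁ·Cp) = 12780/(173×2.30) = 32.119 K
T_out = -17.7 − 32.119 = -49.819 °C

T_out = -49.8 °C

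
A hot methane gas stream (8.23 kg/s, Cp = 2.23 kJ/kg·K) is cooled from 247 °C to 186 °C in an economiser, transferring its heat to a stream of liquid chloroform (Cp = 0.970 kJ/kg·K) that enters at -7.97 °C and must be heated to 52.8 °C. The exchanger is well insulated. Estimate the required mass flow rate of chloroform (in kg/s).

Heat released by hot stream: Q = 8.23 × 2.23 × (247 − 186) = 1119.5 kJ/s
Energy balance on cold side (adiabatic exchanger): Q = ṁ_c·Cp_c·(T_c,out − T_c,in)
ṁ_c = 1119.5 / [0.970 × (52.8 − -7.97)] = 18.992 kg/s

ṁ_c = 19.0 kg/s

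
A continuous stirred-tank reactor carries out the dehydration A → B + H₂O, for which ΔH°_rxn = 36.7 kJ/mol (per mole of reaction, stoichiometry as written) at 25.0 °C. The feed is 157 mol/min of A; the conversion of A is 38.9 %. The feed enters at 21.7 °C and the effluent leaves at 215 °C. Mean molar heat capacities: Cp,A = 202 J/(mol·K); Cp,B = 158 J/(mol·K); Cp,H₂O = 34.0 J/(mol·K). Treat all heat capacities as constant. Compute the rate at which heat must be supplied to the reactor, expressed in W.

Q_in = 138000 W

Extent of reaction ξ = 0.389 × 157 = 61.073 mol/min
Reaction term: ξ·ΔH°_rxn = 61.073 × 36.7 = 2241.4 kJ/min
Sensible, feed 21.7→25 °C: 104.66 kJ/min
Outlet flows (mol/min): A 95.927, B 61.073, H₂O 61.073
Sensible, products 25→215 °C: 5909.6 kJ/min
Q = ΔH = 8255.7 kJ/min = 137.59 kW
Heat supplied = 137590 W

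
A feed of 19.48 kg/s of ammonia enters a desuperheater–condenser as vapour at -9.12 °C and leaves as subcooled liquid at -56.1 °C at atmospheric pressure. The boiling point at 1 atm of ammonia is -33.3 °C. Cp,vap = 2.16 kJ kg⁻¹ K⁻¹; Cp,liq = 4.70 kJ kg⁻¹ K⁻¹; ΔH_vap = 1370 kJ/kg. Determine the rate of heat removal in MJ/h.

Q_c = 107000 MJ/h

vapour -9.12→-33.3 °C: -52.229 kJ/kg
condensation at -33.3 °C: -1370 kJ/kg
liquid -33.3→-56.1 °C: -107.16 kJ/kg
Δh = -52.229 + -1370 + -107.16 = -1529.4 kJ/kg
Q = ṁ·Δh = 19.48 kg/s × -1529.4 kJ/kg = -29792 kJ/s
|Q| = 29792 kW = 107250 MJ/h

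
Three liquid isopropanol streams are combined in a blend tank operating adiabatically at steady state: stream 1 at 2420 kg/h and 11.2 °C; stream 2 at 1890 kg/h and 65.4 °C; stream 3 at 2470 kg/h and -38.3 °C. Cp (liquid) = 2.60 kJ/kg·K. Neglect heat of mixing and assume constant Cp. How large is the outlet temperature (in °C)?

No heat crosses the boundary, so H_out = H_in.
T_out = Σ ṁᵢCp,ᵢTᵢ / Σ ṁᵢCp,ᵢ
      = 145880 / 17628 = 8.2757 °C

T_out = 8.28 °C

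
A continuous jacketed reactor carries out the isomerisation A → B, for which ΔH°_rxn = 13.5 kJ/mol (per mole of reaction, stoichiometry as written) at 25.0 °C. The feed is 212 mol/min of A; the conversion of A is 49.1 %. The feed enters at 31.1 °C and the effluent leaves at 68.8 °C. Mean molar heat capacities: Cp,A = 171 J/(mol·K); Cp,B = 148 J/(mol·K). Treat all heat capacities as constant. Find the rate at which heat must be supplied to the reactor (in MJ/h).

Extent of reaction ξ = 0.491 × 212 = 104.09 mol/min
Reaction term: ξ·ΔH°_rxn = 104.09 × 13.5 = 1405.2 kJ/min
Sensible, feed 31.1→25 °C: -221.14 kJ/min
Outlet flows (mol/min): A 107.91, B 104.09
Sensible, products 25→68.8 °C: 1483 kJ/min
Q = ΔH = 2667.1 kJ/min = 44.451 kW
Heat supplied = 160.02 MJ/h

Q_in = 160 MJ/h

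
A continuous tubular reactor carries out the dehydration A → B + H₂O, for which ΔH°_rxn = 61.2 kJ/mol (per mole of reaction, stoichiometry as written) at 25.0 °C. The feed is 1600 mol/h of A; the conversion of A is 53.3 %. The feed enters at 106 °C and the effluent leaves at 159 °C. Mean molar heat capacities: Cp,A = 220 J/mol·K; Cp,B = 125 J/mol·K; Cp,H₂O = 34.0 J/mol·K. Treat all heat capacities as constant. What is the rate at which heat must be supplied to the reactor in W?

Q_in = 17700 W

Extent of reaction ξ = 0.533 × 1600 = 852.8 mol/h
Reaction term: ξ·ΔH°_rxn = 852.8 × 61.2 = 52191 kJ/h
Sensible, feed 106→25 °C: -28512 kJ/h
Outlet flows (mol/h): A 747.2, B 852.8, H₂O 852.8
Sensible, products 25→159 °C: 40197 kJ/h
Q = ΔH = 63877 kJ/h = 17.743 kW
Heat supplied = 17743 W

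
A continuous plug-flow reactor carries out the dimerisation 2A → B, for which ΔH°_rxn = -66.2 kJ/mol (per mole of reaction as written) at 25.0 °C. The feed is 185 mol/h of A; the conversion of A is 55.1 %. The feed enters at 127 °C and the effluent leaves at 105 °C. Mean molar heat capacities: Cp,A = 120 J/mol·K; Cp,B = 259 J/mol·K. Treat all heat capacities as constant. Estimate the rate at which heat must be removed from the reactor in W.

Extent of reaction ξ = 0.551 × 185 / 2 = 50.968 mol/h
Reaction term: ξ·ΔH°_rxn = 50.968 × -66.2 = -3374 kJ/h
Sensible, feed 127→25 °C: -2264.4 kJ/h
Outlet flows (mol/h): A 83.065, B 50.968
Sensible, products 25→105 °C: 1853.5 kJ/h
Q = ΔH = -3785 kJ/h = -1.0514 kW
Heat removed = 1051.4 W

Q_out = 1050 W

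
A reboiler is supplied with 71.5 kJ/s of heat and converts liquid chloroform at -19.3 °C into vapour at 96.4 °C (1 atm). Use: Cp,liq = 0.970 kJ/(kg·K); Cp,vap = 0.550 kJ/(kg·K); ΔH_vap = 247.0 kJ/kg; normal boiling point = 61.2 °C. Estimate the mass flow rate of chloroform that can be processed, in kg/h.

ṁ = 747 kg/h

Δh = 0.970×(61.2−-19.3) + 247.0 + 0.550×(96.4−61.2) = 344.44 kJ/kg
Q = 71.5 kJ/s = 71.5 kJ/s = 257400 kJ/h
ṁ = Q/Δh = 257400 / 344.44 = 747.29 kg/h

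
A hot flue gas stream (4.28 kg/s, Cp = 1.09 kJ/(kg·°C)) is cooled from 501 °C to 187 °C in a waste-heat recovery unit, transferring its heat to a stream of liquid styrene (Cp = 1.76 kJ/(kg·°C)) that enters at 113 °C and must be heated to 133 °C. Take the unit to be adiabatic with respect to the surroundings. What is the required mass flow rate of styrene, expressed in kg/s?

ṁ_c = 41.6 kg/s

Heat released by hot stream: Q = 4.28 × 1.09 × (501 − 187) = 1464.9 kJ/s
Energy balance on cold side (adiabatic exchanger): Q = ṁ_c·Cp_c·(T_c,out − T_c,in)
ṁ_c = 1464.9 / [1.76 × (133 − 113)] = 41.616 kg/s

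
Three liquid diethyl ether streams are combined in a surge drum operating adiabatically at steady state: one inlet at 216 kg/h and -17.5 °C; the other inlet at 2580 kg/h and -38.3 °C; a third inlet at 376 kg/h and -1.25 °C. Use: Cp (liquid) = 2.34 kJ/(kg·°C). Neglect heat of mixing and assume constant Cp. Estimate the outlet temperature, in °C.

Energy balance with Q = 0: Σ ṁᵢCp,ᵢ(T_out − Tᵢ) = 0
Σ ṁᵢCp,ᵢTᵢ = 216×2.34×-17.5 + 2580×2.34×-38.3 + 376×2.34×-1.25 = -241170
Σ ṁᵢCp,ᵢ = 216×2.34 + 2580×2.34 + 376×2.34 = 7422.5
T_out = -241170 / 7422.5 = -32.492 °C

T_out = -32.5 °C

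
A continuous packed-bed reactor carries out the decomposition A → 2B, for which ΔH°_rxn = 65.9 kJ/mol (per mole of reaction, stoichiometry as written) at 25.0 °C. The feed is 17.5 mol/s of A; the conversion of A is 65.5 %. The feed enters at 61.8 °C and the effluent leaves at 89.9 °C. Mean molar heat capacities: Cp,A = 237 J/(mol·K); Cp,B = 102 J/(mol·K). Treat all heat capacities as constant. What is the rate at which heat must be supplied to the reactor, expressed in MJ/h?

Extent of reaction ξ = 0.655 × 17.5 = 11.463 mol/s
Reaction term: ξ·ΔH°_rxn = 11.463 × 65.9 = 755.38 kJ/s
Sensible, feed 61.8→25 °C: -152.63 kJ/s
Outlet flows (mol/s): A 6.0375, B 22.925
Sensible, products 25→89.9 °C: 244.62 kJ/s
Q = ΔH = 847.37 kJ/s = 847.37 kW
Heat supplied = 3050.5 MJ/h

Q_in = 3050 MJ/h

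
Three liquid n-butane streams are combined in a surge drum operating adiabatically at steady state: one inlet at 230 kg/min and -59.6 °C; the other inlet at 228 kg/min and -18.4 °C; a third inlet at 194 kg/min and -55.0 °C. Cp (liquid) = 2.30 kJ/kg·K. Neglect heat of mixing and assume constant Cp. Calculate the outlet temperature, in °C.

T_out = -43.8 °C

Energy balance with Q = 0: Σ ṁᵢCp,ᵢ(T_out − Tᵢ) = 0
T_out = Σ ṁᵢCp,ᵢTᵢ / Σ ṁᵢCp,ᵢ
      = -65718 / 1499.6 = -43.824 °C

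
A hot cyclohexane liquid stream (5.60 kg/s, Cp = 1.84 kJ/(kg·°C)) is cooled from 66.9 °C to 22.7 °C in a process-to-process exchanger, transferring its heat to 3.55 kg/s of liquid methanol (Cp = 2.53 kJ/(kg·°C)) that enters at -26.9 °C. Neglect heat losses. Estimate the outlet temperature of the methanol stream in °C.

T_c,out = 23.8 °C

Heat released by hot stream: Q = 5.60 × 1.84 × (66.9 − 22.7) = 455.44 kJ/s
Energy balance on cold side (adiabatic exchanger): Q = ṁ_c·Cp_c·(T_c,out − T_c,in)
T_c,out = -26.9 + 455.44/(3.55 × 2.53) = 23.808 °C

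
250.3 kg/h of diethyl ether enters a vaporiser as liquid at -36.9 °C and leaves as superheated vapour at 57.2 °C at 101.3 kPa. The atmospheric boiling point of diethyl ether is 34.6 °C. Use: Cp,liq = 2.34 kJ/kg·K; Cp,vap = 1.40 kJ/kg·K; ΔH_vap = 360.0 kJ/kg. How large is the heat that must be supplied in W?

Q = 38900 W

liquid -36.9→34.6 °C: 167.31 kJ/kg
vaporisation at 34.6 °C: 360 kJ/kg
vapour 34.6→57.2 °C: 31.64 kJ/kg
Δh = 167.31 + 360 + 31.64 = 558.95 kJ/kg
Q = ṁ·Δh = 250.3 kg/h × 558.95 kJ/kg = 139910 kJ/h
|Q| = 38.863 kW = 38863 W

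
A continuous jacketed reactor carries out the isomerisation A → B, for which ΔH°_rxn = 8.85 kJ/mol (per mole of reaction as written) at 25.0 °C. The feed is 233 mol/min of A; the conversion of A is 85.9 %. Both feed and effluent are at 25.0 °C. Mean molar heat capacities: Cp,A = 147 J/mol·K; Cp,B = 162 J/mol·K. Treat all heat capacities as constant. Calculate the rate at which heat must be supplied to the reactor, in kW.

Extent of reaction ξ = 0.859 × 233 = 200.15 mol/min
Reaction term: ξ·ΔH°_rxn = 200.15 × 8.85 = 1771.3 kJ/min
Q = ΔH = 1771.3 kJ/min = 29.522 kW
Heat supplied = 29.522 kW

Q_in = 29.5 kW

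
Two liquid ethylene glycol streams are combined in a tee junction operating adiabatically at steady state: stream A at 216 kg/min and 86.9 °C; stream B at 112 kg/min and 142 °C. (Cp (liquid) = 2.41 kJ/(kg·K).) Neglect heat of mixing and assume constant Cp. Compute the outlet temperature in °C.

T_out = 106 °C

Adiabatic, steady state ⇒ Σ ṁᵢCp,ᵢ(T_out − Tᵢ) = 0
Σ ṁᵢCp,ᵢTᵢ = 216×2.41×86.9 + 112×2.41×142 = 83565
Σ ṁᵢCp,ᵢ = 216×2.41 + 112×2.41 = 790.48
T_out = 83565 / 790.48 = 105.71 °C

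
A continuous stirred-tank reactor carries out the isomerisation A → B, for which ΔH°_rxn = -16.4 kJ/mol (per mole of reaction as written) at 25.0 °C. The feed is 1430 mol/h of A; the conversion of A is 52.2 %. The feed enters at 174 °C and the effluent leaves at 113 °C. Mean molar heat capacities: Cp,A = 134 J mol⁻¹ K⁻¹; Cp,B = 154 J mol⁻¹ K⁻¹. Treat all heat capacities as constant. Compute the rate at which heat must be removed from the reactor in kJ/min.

Extent of reaction ξ = 0.522 × 1430 = 746.46 mol/h
Reaction term: ξ·ΔH°_rxn = 746.46 × -16.4 = -12242 kJ/h
Sensible, feed 174→25 °C: -28551 kJ/h
Outlet flows (mol/h): A 683.54, B 746.46
Sensible, products 25→113 °C: 18176 kJ/h
Q = ΔH = -22617 kJ/h = -6.2825 kW
Heat removed = 376.95 kJ/min

Q_out = 377 kJ/min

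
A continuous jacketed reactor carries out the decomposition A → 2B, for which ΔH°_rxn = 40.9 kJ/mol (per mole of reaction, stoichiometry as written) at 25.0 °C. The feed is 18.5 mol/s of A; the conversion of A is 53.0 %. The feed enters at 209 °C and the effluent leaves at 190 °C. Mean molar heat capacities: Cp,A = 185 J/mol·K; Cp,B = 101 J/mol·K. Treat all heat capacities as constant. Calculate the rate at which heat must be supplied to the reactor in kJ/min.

Q_in = 21800 kJ/min

Extent of reaction ξ = 0.530 × 18.5 = 9.805 mol/s
Reaction term: ξ·ΔH°_rxn = 9.805 × 40.9 = 401.02 kJ/s
Sensible, feed 209→25 °C: -629.74 kJ/s
Outlet flows (mol/s): A 8.695, B 19.61
Sensible, products 25→190 °C: 592.22 kJ/s
Q = ΔH = 363.5 kJ/s = 363.5 kW
Heat supplied = 21810 kJ/min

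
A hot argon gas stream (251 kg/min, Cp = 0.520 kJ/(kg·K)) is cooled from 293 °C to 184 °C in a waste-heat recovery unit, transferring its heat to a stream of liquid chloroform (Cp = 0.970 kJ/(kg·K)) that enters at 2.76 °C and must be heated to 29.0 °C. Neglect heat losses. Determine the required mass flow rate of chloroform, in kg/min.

Heat released by hot stream: Q = 251 × 0.520 × (293 − 184) = 14227 kJ/min
Energy balance on cold side (adiabatic exchanger): Q = ṁ_c·Cp_c·(T_c,out − T_c,in)
ṁ_c = 14227 / [0.970 × (29.0 − 2.76)] = 558.94 kg/min

ṁ_c = 559 kg/min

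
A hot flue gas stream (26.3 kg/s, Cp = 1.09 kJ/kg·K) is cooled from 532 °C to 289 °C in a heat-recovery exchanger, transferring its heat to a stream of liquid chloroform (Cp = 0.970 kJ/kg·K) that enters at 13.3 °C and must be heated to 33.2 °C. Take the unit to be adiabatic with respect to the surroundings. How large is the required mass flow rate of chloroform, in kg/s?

ṁ_c = 361 kg/s

Heat released by hot stream: Q = 26.3 × 1.09 × (532 − 289) = 6966.1 kJ/s
Energy balance on cold side (adiabatic exchanger): Q = ṁ_c·Cp_c·(T_c,out − T_c,in)
ṁ_c = 6966.1 / [0.970 × (33.2 − 13.3)] = 360.88 kg/s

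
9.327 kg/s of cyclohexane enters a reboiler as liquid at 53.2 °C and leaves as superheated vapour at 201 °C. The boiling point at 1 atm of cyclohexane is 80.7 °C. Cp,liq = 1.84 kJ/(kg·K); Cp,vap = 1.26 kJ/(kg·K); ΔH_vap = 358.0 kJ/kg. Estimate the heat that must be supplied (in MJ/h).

liquid 53.2→80.7 °C: 50.6 kJ/kg
vaporisation at 80.7 °C: 358 kJ/kg
vapour 80.7→201 °C: 151.58 kJ/kg
Δh = 50.6 + 358 + 151.58 = 560.18 kJ/kg
Q = ṁ·Δh = 9.327 kg/s × 560.18 kJ/kg = 5224.8 kJ/s
|Q| = 5224.8 kW = 18809 MJ/h

Q = 18800 MJ/h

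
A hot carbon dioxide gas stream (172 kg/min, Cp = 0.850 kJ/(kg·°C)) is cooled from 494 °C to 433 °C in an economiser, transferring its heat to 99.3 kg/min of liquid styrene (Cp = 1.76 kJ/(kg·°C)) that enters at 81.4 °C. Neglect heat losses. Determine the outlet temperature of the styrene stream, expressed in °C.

T_c,out = 132 °C

Heat released by hot stream: Q = 172 × 0.850 × (494 − 433) = 8918.2 kJ/min
Energy balance on cold side (adiabatic exchanger): Q = ṁ_c·Cp_c·(T_c,out − T_c,in)
T_c,out = 81.4 + 8918.2/(99.3 × 1.76) = 132.43 °C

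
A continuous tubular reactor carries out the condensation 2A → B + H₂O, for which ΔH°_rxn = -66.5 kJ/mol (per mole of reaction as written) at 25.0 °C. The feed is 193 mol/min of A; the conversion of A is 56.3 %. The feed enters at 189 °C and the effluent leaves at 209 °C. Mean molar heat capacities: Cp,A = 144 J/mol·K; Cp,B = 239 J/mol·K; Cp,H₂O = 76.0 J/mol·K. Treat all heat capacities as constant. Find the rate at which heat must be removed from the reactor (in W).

Q_out = 46500 W

Extent of reaction ξ = 0.563 × 193 / 2 = 54.329 mol/min
Reaction term: ξ·ΔH°_rxn = 54.329 × -66.5 = -3612.9 kJ/min
Sensible, feed 189→25 °C: -4557.9 kJ/min
Outlet flows (mol/min): A 84.341, B 54.329, H₂O 54.329
Sensible, products 25→209 °C: 5383.6 kJ/min
Q = ΔH = -2787.2 kJ/min = -46.453 kW
Heat removed = 46453 W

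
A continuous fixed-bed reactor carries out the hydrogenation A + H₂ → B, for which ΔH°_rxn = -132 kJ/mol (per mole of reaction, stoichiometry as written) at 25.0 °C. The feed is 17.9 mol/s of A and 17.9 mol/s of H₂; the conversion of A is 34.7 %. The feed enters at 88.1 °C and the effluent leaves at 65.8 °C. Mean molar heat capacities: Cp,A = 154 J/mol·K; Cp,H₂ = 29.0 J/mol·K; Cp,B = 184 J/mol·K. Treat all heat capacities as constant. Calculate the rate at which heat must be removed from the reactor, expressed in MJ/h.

Q_out = 3210 MJ/h

Extent of reaction ξ = 0.347 × 17.9 = 6.2113 mol/s
Reaction term: ξ·ΔH°_rxn = 6.2113 × -132 = -819.89 kJ/s
Sensible, feed 88.1→25 °C: -206.7 kJ/s
Outlet flows (mol/s): A 11.689, H₂ 11.689, B 6.2113
Sensible, products 25→65.8 °C: 133.9 kJ/s
Q = ΔH = -892.69 kJ/s = -892.69 kW
Heat removed = 3213.7 MJ/h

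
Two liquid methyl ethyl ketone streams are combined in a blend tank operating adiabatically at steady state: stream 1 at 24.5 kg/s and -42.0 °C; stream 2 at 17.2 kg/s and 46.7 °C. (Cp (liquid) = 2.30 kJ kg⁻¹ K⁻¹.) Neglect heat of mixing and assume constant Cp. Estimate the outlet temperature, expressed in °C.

T_out = -5.41 °C

Adiabatic, steady state ⇒ Σ ṁᵢCp,ᵢ(T_out − Tᵢ) = 0
T_out = Σ ṁᵢCp,ᵢTᵢ / Σ ṁᵢCp,ᵢ
      = -519.25 / 95.91 = -5.4139 °C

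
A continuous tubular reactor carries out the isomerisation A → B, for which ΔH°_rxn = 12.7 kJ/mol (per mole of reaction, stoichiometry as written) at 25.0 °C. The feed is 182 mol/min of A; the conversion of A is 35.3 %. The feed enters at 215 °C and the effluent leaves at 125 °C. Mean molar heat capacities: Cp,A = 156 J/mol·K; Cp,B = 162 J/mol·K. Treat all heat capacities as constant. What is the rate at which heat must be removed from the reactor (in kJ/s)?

Extent of reaction ξ = 0.353 × 182 = 64.246 mol/min
Reaction term: ξ·ΔH°_rxn = 64.246 × 12.7 = 815.92 kJ/min
Sensible, feed 215→25 °C: -5394.5 kJ/min
Outlet flows (mol/min): A 117.75, B 64.246
Sensible, products 25→125 °C: 2877.7 kJ/min
Q = ΔH = -1700.8 kJ/min = -28.347 kW
Heat removed = 28.347 kJ/s

Q_out = 28.3 kJ/s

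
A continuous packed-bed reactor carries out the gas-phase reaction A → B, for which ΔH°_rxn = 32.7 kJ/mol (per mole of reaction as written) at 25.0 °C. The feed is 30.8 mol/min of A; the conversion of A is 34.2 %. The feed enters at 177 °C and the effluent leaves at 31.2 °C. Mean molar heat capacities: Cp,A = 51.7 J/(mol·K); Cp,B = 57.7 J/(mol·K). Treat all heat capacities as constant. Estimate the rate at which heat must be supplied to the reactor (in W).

Extent of reaction ξ = 0.342 × 30.8 = 10.534 mol/min
Reaction term: ξ·ΔH°_rxn = 10.534 × 32.7 = 344.45 kJ/min
Sensible, feed 177→25 °C: -242.04 kJ/min
Outlet flows (mol/min): A 20.266, B 10.534
Sensible, products 25→31.2 °C: 10.264 kJ/min
Q = ΔH = 112.67 kJ/min = 1.8779 kW
Heat supplied = 1877.9 W

Q_in = 1880 W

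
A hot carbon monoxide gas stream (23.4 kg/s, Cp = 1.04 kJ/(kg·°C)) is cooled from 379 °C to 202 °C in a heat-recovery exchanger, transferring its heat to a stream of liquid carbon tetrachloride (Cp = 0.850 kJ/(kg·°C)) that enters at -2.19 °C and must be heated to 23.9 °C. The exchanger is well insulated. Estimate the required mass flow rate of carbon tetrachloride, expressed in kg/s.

Heat released by hot stream: Q = 23.4 × 1.04 × (379 − 202) = 4307.5 kJ/s
Energy balance on cold side (adiabatic exchanger): Q = ṁ_c·Cp_c·(T_c,out − T_c,in)
ṁ_c = 4307.5 / [0.850 × (23.9 − -2.19)] = 194.24 kg/s

ṁ_c = 194 kg/s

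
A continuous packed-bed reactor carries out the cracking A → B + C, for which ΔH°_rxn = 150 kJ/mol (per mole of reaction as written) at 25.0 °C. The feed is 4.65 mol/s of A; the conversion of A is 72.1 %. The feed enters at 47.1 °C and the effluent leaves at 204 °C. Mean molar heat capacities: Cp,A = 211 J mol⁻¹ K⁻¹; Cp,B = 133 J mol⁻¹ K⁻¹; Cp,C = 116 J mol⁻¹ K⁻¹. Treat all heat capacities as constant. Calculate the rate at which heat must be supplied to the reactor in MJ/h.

Extent of reaction ξ = 0.721 × 4.65 = 3.3527 mol/s
Reaction term: ξ·ΔH°_rxn = 3.3527 × 150 = 502.9 kJ/s
Sensible, feed 47.1→25 °C: -21.683 kJ/s
Outlet flows (mol/s): A 1.2974, B 3.3527, C 3.3527
Sensible, products 25→204 °C: 198.43 kJ/s
Q = ΔH = 679.64 kJ/s = 679.64 kW
Heat supplied = 2446.7 MJ/h

Q_in = 2450 MJ/h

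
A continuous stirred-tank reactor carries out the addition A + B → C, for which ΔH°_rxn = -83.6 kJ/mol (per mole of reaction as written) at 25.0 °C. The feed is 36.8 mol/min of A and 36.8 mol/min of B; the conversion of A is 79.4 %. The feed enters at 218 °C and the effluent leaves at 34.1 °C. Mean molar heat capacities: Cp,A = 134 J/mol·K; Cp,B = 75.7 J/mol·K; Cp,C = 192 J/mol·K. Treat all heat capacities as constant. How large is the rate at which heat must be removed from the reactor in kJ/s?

Extent of reaction ξ = 0.794 × 36.8 = 29.219 mol/min
Reaction term: ξ·ΔH°_rxn = 29.219 × -83.6 = -2442.7 kJ/min
Sensible, feed 218→25 °C: -1489.4 kJ/min
Outlet flows (mol/min): A 7.5808, B 7.5808, C 29.219
Sensible, products 25→34.1 °C: 65.518 kJ/min
Q = ΔH = -3866.6 kJ/min = -64.443 kW
Heat removed = 64.443 kJ/s

Q_out = 64.4 kJ/s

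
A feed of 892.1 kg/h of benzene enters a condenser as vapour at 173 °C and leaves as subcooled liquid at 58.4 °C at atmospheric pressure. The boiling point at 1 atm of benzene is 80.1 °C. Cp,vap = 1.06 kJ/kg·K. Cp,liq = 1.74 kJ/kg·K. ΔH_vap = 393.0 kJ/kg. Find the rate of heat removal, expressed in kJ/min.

vapour 173→80.1 °C: -98.474 kJ/kg
condensation at 80.1 °C: -393 kJ/kg
liquid 80.1→58.4 °C: -37.758 kJ/kg
Δh = -98.474 + -393 + -37.758 = -529.23 kJ/kg
Q = ṁ·Δh = 892.1 kg/h × -529.23 kJ/kg = -472130 kJ/h
|Q| = 131.15 kW = 7868.8 kJ/min

Q_c = 7870 kJ/min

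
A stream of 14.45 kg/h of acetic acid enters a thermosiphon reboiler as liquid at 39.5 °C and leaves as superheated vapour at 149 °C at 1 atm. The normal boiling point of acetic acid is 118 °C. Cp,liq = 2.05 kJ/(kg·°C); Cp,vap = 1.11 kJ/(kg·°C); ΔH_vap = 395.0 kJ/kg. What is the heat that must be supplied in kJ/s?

liquid 39.5→118 °C: 160.92 kJ/kg
vaporisation at 118 °C: 395 kJ/kg
vapour 118→149 °C: 34.41 kJ/kg
Δh = 160.92 + 395 + 34.41 = 590.34 kJ/kg
Q = ṁ·Δh = 14.45 kg/h × 590.34 kJ/kg = 8530.3 kJ/h
|Q| = 2.3695 kW

Q = 2.37 kJ/s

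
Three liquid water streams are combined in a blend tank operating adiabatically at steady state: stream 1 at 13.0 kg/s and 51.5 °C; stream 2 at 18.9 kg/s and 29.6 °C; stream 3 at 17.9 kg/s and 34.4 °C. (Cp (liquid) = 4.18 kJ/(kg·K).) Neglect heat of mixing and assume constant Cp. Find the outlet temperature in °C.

T_out = 37.0 °C

Energy balance with Q = 0: Σ ṁᵢCp,ᵢ(T_out − Tᵢ) = 0
Σ ṁᵢCp,ᵢTᵢ = 13.0×4.18×51.5 + 18.9×4.18×29.6 + 17.9×4.18×34.4 = 7710.8
Σ ṁᵢCp,ᵢ = 13.0×4.18 + 18.9×4.18 + 17.9×4.18 = 208.16
T_out = 7710.8 / 208.16 = 37.042 °C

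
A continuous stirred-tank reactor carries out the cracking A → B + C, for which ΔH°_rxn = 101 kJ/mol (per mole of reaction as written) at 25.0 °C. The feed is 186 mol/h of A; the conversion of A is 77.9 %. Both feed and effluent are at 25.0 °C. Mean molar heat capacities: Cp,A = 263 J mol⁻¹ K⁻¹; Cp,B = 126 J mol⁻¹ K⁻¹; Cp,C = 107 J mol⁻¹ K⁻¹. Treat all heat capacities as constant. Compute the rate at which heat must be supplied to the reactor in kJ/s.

Extent of reaction ξ = 0.779 × 186 = 144.89 mol/h
Reaction term: ξ·ΔH°_rxn = 144.89 × 101 = 14634 kJ/h
Q = ΔH = 14634 kJ/h = 4.0651 kW
Heat supplied = 4.0651 kJ/s

Q_in = 4.07 kJ/s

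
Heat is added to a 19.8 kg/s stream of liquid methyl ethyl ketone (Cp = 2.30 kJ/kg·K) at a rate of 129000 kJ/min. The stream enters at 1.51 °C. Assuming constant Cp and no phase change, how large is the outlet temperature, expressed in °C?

Q = 129000 kJ/min = 2150 kJ/s
ΔT = Q/(ṁ·Cp) = 2150/(19.8×2.30) = 47.211 K
T_out = 1.51 + 47.211 = 48.721 °C

T_out = 48.7 °C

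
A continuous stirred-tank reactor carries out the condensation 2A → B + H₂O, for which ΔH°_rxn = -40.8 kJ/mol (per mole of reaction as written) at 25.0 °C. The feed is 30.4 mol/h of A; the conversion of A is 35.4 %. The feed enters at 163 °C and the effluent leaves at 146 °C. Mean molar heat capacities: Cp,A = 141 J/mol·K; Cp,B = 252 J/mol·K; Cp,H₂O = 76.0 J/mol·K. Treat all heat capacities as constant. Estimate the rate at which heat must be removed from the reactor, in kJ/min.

Q_out = 4.37 kJ/min

Extent of reaction ξ = 0.354 × 30.4 / 2 = 5.3808 mol/h
Reaction term: ξ·ΔH°_rxn = 5.3808 × -40.8 = -219.54 kJ/h
Sensible, feed 163→25 °C: -591.52 kJ/h
Outlet flows (mol/h): A 19.638, B 5.3808, H₂O 5.3808
Sensible, products 25→146 °C: 548.6 kJ/h
Q = ΔH = -262.46 kJ/h = -0.072904 kW
Heat removed = 4.3743 kJ/min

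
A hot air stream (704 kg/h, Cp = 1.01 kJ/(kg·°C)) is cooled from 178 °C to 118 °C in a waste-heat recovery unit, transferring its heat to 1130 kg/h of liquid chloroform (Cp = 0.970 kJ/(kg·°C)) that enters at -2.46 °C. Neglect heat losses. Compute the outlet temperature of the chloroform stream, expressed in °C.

Heat released by hot stream: Q = 704 × 1.01 × (178 − 118) = 42662 kJ/h
Energy balance on cold side (adiabatic exchanger): Q = ṁ_c·Cp_c·(T_c,out − T_c,in)
T_c,out = -2.46 + 42662/(1130 × 0.970) = 36.462 °C

T_c,out = 36.5 °C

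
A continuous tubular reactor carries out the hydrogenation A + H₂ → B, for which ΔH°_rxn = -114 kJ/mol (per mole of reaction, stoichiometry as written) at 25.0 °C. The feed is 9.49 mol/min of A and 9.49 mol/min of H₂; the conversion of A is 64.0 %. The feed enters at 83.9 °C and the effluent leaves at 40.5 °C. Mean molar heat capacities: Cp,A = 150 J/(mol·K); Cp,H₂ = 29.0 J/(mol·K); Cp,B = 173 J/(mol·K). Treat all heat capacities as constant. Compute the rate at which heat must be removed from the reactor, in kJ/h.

Extent of reaction ξ = 0.640 × 9.49 = 6.0736 mol/min
Reaction term: ξ·ΔH°_rxn = 6.0736 × -114 = -692.39 kJ/min
Sensible, feed 83.9→25 °C: -100.05 kJ/min
Outlet flows (mol/min): A 3.4164, H₂ 3.4164, B 6.0736
Sensible, products 25→40.5 °C: 25.765 kJ/min
Q = ΔH = -766.68 kJ/min = -12.778 kW
Heat removed = 46001 kJ/h

Q_out = 46000 kJ/h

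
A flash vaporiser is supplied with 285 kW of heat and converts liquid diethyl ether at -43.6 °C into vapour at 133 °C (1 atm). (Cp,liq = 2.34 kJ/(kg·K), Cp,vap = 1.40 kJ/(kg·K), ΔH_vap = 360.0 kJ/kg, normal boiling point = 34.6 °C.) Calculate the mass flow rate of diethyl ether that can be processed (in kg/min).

ṁ = 25.1 kg/min

Δh = 2.34×(34.6−-43.6) + 360.0 + 1.40×(133−34.6) = 680.75 kJ/kg
Q = 285 kW = 285 kJ/s = 17100 kJ/min
ṁ = Q/Δh = 17100 / 680.75 = 25.119 kg/min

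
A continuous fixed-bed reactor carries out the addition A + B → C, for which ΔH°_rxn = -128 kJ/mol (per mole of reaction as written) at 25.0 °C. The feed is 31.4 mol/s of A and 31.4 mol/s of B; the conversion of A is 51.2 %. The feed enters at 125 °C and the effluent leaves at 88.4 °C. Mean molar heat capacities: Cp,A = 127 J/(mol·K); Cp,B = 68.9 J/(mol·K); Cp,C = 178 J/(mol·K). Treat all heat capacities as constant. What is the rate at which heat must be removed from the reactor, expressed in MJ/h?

Q_out = 8280 MJ/h

Extent of reaction ξ = 0.512 × 31.4 = 16.077 mol/s
Reaction term: ξ·ΔH°_rxn = 16.077 × -128 = -2057.8 kJ/s
Sensible, feed 125→25 °C: -615.13 kJ/s
Outlet flows (mol/s): A 15.323, B 15.323, C 16.077
Sensible, products 25→88.4 °C: 371.74 kJ/s
Q = ΔH = -2301.2 kJ/s = -2301.2 kW
Heat removed = 8284.4 MJ/h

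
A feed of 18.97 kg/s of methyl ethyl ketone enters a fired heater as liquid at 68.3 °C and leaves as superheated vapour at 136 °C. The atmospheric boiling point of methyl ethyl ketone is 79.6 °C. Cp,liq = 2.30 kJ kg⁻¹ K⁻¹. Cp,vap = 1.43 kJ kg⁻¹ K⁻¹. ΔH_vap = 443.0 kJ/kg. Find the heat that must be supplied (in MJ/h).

liquid 68.3→79.6 °C: 25.99 kJ/kg
vaporisation at 79.6 °C: 443 kJ/kg
vapour 79.6→136 °C: 80.652 kJ/kg
Δh = 25.99 + 443 + 80.652 = 549.64 kJ/kg
Q = ṁ·Δh = 18.97 kg/s × 549.64 kJ/kg = 10427 kJ/s
|Q| = 10427 kW = 37536 MJ/h

Q = 37500 MJ/h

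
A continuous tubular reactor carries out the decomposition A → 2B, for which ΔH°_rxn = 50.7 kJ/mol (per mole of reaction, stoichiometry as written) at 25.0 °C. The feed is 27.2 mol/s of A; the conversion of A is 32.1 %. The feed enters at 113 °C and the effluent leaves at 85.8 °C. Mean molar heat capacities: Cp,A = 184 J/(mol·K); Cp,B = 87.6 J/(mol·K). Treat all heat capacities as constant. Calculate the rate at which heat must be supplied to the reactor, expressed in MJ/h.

Extent of reaction ξ = 0.321 × 27.2 = 8.7312 mol/s
Reaction term: ξ·ΔH°_rxn = 8.7312 × 50.7 = 442.67 kJ/s
Sensible, feed 113→25 °C: -440.42 kJ/s
Outlet flows (mol/s): A 18.469, B 17.462
Sensible, products 25→85.8 °C: 299.62 kJ/s
Q = ΔH = 301.87 kJ/s = 301.87 kW
Heat supplied = 1086.7 MJ/h

Q_in = 1090 MJ/h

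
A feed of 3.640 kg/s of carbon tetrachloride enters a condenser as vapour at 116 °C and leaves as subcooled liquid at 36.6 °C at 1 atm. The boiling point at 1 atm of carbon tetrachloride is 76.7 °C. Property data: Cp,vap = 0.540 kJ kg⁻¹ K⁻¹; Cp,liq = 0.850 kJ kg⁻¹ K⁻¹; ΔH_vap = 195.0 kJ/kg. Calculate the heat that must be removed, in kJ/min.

vapour 116→76.7 °C: -21.222 kJ/kg
condensation at 76.7 °C: -195 kJ/kg
liquid 76.7→36.6 °C: -34.085 kJ/kg
Δh = -21.222 + -195 + -34.085 = -250.31 kJ/kg
Q = ṁ·Δh = 3.640 kg/s × -250.31 kJ/kg = -911.12 kJ/s
|Q| = 911.12 kW = 54667 kJ/min

Q_c = 54700 kJ/min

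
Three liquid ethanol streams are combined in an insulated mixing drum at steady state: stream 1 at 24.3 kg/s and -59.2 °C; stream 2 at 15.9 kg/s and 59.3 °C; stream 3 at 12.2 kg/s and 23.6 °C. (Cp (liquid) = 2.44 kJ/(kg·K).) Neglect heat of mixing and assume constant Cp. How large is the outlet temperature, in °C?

Energy balance with Q = 0: Σ ṁᵢCp,ᵢ(T_out − Tᵢ) = 0
Σ ṁᵢCp,ᵢTᵢ = 24.3×2.44×-59.2 + 15.9×2.44×59.3 + 12.2×2.44×23.6 = -506.96
Σ ṁᵢCp,ᵢ = 24.3×2.44 + 15.9×2.44 + 12.2×2.44 = 127.86
T_out = -506.96 / 127.86 = -3.9651 °C

T_out = -3.97 °C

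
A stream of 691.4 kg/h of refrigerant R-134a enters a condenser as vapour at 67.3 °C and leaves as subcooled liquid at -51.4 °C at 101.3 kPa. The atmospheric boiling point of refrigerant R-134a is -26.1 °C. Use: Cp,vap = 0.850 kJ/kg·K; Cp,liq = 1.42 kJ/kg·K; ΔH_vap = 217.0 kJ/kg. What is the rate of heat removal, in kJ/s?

Q_c = 63.8 kJ/s

vapour 67.3→-26.1 °C: -79.39 kJ/kg
condensation at -26.1 °C: -217 kJ/kg
liquid -26.1→-51.4 °C: -35.926 kJ/kg
Δh = -79.39 + -217 + -35.926 = -332.32 kJ/kg
Q = ṁ·Δh = 691.4 kg/h × -332.32 kJ/kg = -229760 kJ/h
|Q| = 63.823 kW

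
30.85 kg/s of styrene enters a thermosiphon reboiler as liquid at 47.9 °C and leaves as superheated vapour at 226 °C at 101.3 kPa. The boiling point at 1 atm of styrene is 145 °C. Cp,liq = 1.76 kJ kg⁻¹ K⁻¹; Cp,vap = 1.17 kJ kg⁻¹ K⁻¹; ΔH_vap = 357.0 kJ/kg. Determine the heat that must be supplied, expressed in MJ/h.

liquid 47.9→145 °C: 170.9 kJ/kg
vaporisation at 145 °C: 357 kJ/kg
vapour 145→226 °C: 94.77 kJ/kg
Δh = 170.9 + 357 + 94.77 = 622.67 kJ/kg
Q = ṁ·Δh = 30.85 kg/s × 622.67 kJ/kg = 19209 kJ/s
|Q| = 19209 kW = 69153 MJ/h

Q = 69200 MJ/h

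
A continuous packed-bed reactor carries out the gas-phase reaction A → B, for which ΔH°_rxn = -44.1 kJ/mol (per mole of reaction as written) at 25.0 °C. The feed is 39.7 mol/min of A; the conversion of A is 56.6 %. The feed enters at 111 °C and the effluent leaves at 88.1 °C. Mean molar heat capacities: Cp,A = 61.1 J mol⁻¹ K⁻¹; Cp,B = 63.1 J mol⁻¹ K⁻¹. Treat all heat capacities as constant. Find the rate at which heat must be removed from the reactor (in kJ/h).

Q_out = 62600 kJ/h

Extent of reaction ξ = 0.566 × 39.7 = 22.47 mol/min
Reaction term: ξ·ΔH°_rxn = 22.47 × -44.1 = -990.94 kJ/min
Sensible, feed 111→25 °C: -208.61 kJ/min
Outlet flows (mol/min): A 17.23, B 22.47
Sensible, products 25→88.1 °C: 155.9 kJ/min
Q = ΔH = -1043.6 kJ/min = -17.394 kW
Heat removed = 62619 kJ/h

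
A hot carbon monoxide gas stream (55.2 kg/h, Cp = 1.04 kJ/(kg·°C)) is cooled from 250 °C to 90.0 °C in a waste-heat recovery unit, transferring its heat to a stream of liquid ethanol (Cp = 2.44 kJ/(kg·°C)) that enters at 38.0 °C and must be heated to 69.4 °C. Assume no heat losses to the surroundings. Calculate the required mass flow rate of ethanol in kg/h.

Heat released by hot stream: Q = 55.2 × 1.04 × (250 − 90.0) = 9185.3 kJ/h
Energy balance on cold side (adiabatic exchanger): Q = ṁ_c·Cp_c·(T_c,out − T_c,in)
ṁ_c = 9185.3 / [2.44 × (69.4 − 38.0)] = 119.89 kg/h

ṁ_c = 120 kg/h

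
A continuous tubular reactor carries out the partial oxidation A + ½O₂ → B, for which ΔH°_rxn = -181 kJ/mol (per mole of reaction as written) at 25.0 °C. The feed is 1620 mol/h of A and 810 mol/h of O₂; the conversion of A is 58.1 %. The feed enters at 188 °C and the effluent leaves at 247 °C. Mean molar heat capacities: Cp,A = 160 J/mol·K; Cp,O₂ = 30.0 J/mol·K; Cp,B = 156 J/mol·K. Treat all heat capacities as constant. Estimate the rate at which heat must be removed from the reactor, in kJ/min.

Q_out = 2630 kJ/min

Extent of reaction ξ = 0.581 × 1620 = 941.22 mol/h
Reaction term: ξ·ΔH°_rxn = 941.22 × -181 = -170360 kJ/h
Sensible, feed 188→25 °C: -46210 kJ/h
Outlet flows (mol/h): A 678.78, O₂ 339.39, B 941.22
Sensible, products 25→247 °C: 58967 kJ/h
Q = ΔH = -157600 kJ/h = -43.779 kW
Heat removed = 2626.7 kJ/min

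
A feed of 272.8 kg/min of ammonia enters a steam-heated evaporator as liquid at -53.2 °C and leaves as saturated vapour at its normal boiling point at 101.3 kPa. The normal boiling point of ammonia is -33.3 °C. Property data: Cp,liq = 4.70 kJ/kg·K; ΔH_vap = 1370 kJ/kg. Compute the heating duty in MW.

liquid -53.2→-33.3 °C: 93.53 kJ/kg
vaporisation at -33.3 °C: 1370 kJ/kg
Δh = 93.53 + 1370 = 1463.5 kJ/kg
Q = ṁ·Δh = 272.8 kg/min × 1463.5 kJ/kg = 399250 kJ/min
|Q| = 6654.2 kW = 6.6542 MW

Q = 6.65 MW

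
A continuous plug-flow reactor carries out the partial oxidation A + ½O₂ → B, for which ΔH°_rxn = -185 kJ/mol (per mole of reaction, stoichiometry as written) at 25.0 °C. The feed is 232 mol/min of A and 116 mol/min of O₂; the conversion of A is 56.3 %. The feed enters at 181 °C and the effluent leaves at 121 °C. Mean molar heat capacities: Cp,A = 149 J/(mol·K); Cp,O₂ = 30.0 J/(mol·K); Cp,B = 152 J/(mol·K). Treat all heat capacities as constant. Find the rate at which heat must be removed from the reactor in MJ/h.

Q_out = 1600 MJ/h

Extent of reaction ξ = 0.563 × 232 = 130.62 mol/min
Reaction term: ξ·ΔH°_rxn = 130.62 × -185 = -24164 kJ/min
Sensible, feed 181→25 °C: -5935.5 kJ/min
Outlet flows (mol/min): A 101.38, O₂ 50.692, B 130.62
Sensible, products 25→121 °C: 3502.1 kJ/min
Q = ΔH = -26597 kJ/min = -443.29 kW
Heat removed = 1595.8 MJ/h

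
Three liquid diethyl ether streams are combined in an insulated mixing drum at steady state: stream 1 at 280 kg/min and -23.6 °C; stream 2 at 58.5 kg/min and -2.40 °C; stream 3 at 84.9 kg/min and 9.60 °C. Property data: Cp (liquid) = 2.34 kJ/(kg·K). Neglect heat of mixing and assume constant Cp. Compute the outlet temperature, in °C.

Energy balance with Q = 0: Σ ṁᵢCp,ᵢ(T_out − Tᵢ) = 0
T_out = Σ ṁᵢCp,ᵢTᵢ / Σ ṁᵢCp,ᵢ
      = -13884 / 990.76 = -14.014 °C

T_out = -14.0 °C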